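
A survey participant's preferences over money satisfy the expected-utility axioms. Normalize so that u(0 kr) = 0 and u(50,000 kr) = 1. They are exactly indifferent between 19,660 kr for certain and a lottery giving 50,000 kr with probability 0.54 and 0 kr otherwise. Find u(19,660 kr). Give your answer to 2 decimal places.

By the standard-gamble method, u(19,660 kr) is just the indifference probability on the best outcome: 0.54.

0.54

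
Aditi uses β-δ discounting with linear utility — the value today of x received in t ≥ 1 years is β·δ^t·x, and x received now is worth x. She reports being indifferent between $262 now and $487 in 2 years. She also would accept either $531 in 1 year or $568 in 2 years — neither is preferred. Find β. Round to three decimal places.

The second indifference involves only future payoffs, so β cancels: β·δ^1·531 = β·δ^2·568, giving δ = 531/568 = 0.93486.
The first indifference: 262 = β·δ^2·487, so β = 262/(δ^2·487) = 262/(0.87396·487) ≈ 0.616.

β ≈ 0.616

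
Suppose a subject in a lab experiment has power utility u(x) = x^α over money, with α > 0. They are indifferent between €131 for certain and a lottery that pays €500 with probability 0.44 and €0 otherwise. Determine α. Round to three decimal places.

α ≈ 0.613

EU(lottery) = 0.44·500^α + 0.56·0 = 0.44·500^α.
Indifference: 131^α = 0.44·500^α, so (131/500)^α = 0.44.
Take logs: α = ln 0.44 / ln(131/500) ≈ 0.61294.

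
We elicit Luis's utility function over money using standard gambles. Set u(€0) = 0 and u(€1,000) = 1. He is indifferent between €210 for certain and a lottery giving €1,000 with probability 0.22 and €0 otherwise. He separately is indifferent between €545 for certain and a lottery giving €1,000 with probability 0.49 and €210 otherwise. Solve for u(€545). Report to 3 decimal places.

0.602

From the first indifference, u(€210) = 0.22·u(€1,000) + 0.78·u(€0) = 0.22·1 + 0.78·0 = 0.22.
Chaining: u(€545) = 0.49·1.00 + 0.51·0.22 = 0.6022.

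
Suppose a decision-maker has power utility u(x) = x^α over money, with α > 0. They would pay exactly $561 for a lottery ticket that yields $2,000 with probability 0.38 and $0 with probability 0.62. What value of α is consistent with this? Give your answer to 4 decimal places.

α ≈ 0.7612

Since u(0) = 0, the lottery's EU is 0.38·2000^α.
Indifference: 561^α = 0.38·2000^α, so (561/2000)^α = 0.38.
α = ln(0.38) / ln(561/2000) = -0.9675840/-1.2711816 ≈ 0.7612.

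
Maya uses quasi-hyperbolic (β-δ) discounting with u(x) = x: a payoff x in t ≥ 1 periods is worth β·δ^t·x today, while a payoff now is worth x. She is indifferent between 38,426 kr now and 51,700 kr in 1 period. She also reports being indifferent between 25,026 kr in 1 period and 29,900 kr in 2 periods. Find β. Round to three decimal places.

From the later pair, β·δ^1·25026 = β·δ^2·29900; dividing through, δ = 25026/29900 = 0.83699.
Substituting δ into 38426 = β·δ·51700: β = 38426/(43272.381) ≈ 0.888.

β ≈ 0.888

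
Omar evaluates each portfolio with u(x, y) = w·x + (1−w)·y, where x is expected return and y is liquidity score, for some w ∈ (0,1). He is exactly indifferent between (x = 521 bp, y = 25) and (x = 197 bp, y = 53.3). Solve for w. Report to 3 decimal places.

u(521,25) = u(197,53.3) means w·521 + (1−w)·25 = w·197 + (1−w)·53.3.
Rearranging, 324·w − 28.3·(1−w) = 0.
So w/(1−w) = 28.3/324 = 0.0873, giving w = 28.3/(324+28.3) = 0.080.

w = 0.080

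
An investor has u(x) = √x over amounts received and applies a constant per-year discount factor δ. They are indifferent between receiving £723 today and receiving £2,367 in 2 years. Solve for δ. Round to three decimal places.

Equating discounted utilities: u(723) = δ^2·u(2367) ⇒ δ^2 = u(723)/u(2367).
Since u(x) = √x, δ^2 = √(723/2367) = 0.55268.
So δ = 0.55268^(1/2) ≈ 0.743.

δ ≈ 0.743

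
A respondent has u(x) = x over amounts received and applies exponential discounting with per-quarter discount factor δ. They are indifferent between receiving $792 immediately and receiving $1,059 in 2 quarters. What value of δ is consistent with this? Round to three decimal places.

δ ≈ 0.865

Equating discounted utilities: u(792) = δ^2·u(1059) ⇒ δ^2 = u(792)/u(1059).
With u(x) = x: δ^2 = 792/1059 = 0.74788.
So δ = 0.74788^(1/2) ≈ 0.865.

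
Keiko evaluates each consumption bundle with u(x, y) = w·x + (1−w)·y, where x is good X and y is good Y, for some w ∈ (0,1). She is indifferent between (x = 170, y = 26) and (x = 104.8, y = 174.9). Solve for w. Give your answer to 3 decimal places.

u(170,26) = u(104.8,174.9) means w·170 + (1−w)·26 = w·104.8 + (1−w)·174.9.
Rearranging, 65.2·w − 148.9·(1−w) = 0.
Hence w = 148.9/(65.2+148.9) = 148.9/214.1 = 0.695.

w = 0.695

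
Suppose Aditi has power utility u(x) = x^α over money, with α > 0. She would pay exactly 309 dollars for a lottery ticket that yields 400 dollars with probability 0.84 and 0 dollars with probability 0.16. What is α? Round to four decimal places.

α ≈ 0.6755

The lottery's expected utility is 0.84·u(400) + 0.16·u(0) = 0.84·400^α (since u(0) = 0 for α > 0).
Equating: 309^α = 0.84·400^α, i.e. 0.7725^α = 0.84.
α = ln(0.84) / ln(309/400) = -0.1743534/-0.2581233 ≈ 0.6755.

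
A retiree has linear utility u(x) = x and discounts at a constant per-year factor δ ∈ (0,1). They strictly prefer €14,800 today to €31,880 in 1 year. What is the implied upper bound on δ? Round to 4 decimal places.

δ < 0.4642

Under u(x) = x this choice says 14800 > δ·31880.
So δ < 14800/31880 = 0.46424.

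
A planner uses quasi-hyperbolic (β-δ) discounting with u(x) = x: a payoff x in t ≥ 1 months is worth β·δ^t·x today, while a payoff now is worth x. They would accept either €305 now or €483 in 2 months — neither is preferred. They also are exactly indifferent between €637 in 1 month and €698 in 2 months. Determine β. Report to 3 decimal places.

β ≈ 0.758

From the later pair, β·δ^1·637 = β·δ^2·698; dividing through, δ = 637/698 = 0.91261.
Substituting δ into 305 = β·δ^2·483: β = 305/(402.268) ≈ 0.758.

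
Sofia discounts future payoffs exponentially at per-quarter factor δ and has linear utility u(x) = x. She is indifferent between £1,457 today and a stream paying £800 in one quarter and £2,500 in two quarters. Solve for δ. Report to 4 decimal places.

δ ≈ 0.6200

The stream is worth 800δ + 2500δ² today, so 800δ + 2500δ² = 1457.
That is, 2500δ² + 800δ − 1457 = 0, a quadratic in δ.
δ = (−800 + √(800² + 4·2500·1457)) / (2·2500) = (−800 + √15210000.00) / 5000 ≈ 0.6200.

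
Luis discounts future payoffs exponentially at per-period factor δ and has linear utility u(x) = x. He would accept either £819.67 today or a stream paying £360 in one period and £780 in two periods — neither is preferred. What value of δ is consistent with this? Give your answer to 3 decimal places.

Equating present values: 819.67 = 360δ + 780δ².
So 780δ² + 360δ − 819.67 = 0.
δ = (−360 + √(360² + 4·780·819.67)) / (2·780) = (−360 + √2686970.40) / 1560 ≈ 0.820.

δ ≈ 0.820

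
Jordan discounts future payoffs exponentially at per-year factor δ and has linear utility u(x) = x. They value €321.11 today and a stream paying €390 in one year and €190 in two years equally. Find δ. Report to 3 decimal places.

δ ≈ 0.630

Present value of the stream is 390·δ + 190·δ². Indifference gives 390δ + 190δ² = 321.11.
That is, 190δ² + 390δ − 321.11 = 0, a quadratic in δ.
The positive root is δ = [−390 + √(390² + 4·190·321.11)] / (2·190) = (−390 + 629.399)/380 ≈ 0.630.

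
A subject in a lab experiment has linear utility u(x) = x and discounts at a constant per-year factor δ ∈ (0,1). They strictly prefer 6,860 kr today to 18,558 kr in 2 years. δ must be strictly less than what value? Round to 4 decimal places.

The preference means 6860 > δ^2·18558.
Dividing by 18558: δ^2 < 0.36965. Both sides are positive, so the square root keeps the direction.
δ < 0.36965^(1/2) = 0.6080.

δ < 0.6080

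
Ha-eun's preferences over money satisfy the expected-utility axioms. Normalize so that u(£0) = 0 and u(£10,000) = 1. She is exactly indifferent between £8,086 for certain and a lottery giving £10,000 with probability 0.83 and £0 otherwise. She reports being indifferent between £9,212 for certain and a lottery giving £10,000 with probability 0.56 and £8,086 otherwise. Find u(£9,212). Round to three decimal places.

First, u(£8,086) = 0.83·u(£10,000) + 0.17·u(£0) = 0.83.
Chaining: u(£9,212) = 0.56·1.00 + 0.44·0.83 = 0.9252.

0.925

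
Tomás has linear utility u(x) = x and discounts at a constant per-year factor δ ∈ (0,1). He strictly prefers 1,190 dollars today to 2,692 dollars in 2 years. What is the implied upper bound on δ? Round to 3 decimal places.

The preference means 1190 > δ^2·2692.
So δ^2 < 1190/2692 = 0.44205; taking the square root of both positive sides preserves the inequality.
δ < (1190/2692)^(1/2) ≈ 0.665.

δ < 0.665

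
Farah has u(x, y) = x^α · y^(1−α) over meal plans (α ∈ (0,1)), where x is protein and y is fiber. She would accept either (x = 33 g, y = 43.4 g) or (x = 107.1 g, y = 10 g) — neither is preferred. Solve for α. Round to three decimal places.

The Cobb–Douglas utilities coincide, so 33^α·43.4^(1−α) = 107.1^α·10^(1−α).
(33/107.1)^α = (10/43.4)^(1−α); take logs: α·ln(33/107.1) = (1−α)·ln(10/43.4), i.e. α·-1.177255 = (1−α)·-1.467874.
With A = -1.177255 and B = -1.467874: α·A = (1−α)·B, so α = B/(A+B) = -1.467874/-2.645129 ≈ 0.555.

α ≈ 0.555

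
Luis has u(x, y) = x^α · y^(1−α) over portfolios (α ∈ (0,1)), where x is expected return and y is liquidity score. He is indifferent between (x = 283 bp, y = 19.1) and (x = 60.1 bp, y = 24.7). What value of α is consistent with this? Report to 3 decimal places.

α ≈ 0.142

Indifference: 283^α · 19.1^(1−α) = 60.1^α · 24.7^(1−α).
(283/60.1)^α = (24.7/19.1)^(1−α); take logs: α·ln(283/60.1) = (1−α)·ln(24.7/19.1), i.e. α·1.549437 = (1−α)·0.257115.
Thus α·(1.806552) = 0.257115, so α = 0.257115/1.806552 ≈ 0.142.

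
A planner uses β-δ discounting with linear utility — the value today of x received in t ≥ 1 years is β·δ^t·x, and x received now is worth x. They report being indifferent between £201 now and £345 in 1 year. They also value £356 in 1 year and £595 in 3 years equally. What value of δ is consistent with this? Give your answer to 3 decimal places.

The second indifference involves only future payoffs, so β cancels: β·δ^1·356 = β·δ^3·595, giving δ^2 = 356/595 = 0.59832, so δ = 0.77351.

δ ≈ 0.774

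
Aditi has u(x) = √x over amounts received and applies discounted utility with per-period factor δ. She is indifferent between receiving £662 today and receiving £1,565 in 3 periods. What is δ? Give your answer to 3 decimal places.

The payoff in 3 periods is discounted by δ^3, so u(662) = δ^3·u(1565) and δ^3 = u(662)/u(1565).
With u(x) = √x: δ^3 = √662/√1565 = √(662/1565) = 0.65039.
So δ = 0.65039^(1/3) ≈ 0.866.

δ ≈ 0.866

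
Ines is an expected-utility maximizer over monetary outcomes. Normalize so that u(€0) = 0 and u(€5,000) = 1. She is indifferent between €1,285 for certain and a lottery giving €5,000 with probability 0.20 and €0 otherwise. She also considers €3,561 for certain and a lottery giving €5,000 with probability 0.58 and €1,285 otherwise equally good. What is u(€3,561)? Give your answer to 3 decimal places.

0.664

From the first indifference, u(€1,285) = 0.20·u(€5,000) + 0.80·u(€0) = 0.20·1 + 0.80·0 = 0.20.
Chaining: u(€3,561) = 0.58·1.00 + 0.42·0.20 = 0.6640.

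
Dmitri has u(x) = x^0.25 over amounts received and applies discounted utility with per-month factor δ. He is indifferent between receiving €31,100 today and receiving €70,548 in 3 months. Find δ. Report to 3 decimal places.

δ ≈ 0.934

Equating discounted utilities: u(31100) = δ^3·u(70548) ⇒ δ^3 = u(31100)/u(70548).
Since u(x) = x^0.25, δ^3 = (31100/70548)^0.25 = 0.44083^0.25 = 0.81483.
So δ = 0.81483^(1/3) ≈ 0.934.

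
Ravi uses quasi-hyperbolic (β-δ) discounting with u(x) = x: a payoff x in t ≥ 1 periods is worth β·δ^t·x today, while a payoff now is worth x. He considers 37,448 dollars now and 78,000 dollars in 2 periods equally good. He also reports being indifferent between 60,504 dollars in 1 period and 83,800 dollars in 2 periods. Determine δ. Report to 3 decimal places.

The second indifference involves only future payoffs, so β cancels: β·δ^1·60504 = β·δ^2·83800, giving δ = 60504/83800 = 0.72200.

δ ≈ 0.722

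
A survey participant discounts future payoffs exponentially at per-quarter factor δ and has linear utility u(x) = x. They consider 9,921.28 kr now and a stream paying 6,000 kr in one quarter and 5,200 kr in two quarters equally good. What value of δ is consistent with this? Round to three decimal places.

Present value of the stream is 6000·δ + 5200·δ². Indifference gives 6000δ + 5200δ² = 9921.28.
Rearranged: 5200δ² + 6000δ − 9921.28 = 0.
The positive root is δ = [−6000 + √(6000² + 4·5200·9921.28)] / (2·5200) = (−6000 + 15568.000)/10400 ≈ 0.920.

δ ≈ 0.920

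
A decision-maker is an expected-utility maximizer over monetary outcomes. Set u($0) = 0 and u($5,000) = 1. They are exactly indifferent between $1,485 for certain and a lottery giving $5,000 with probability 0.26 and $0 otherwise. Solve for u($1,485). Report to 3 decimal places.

0.260

By the standard-gamble method, u($1,485) is just the indifference probability on the best outcome: 0.26.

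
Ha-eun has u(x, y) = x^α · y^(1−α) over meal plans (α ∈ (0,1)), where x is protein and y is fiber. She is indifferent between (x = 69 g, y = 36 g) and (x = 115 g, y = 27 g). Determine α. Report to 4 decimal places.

The Cobb–Douglas utilities coincide, so 69^α·36^(1−α) = 115^α·27^(1−α).
Rearrange to (69/115)^α = (27/36)^(1−α) and take logs: α·-0.5108256 = (1−α)·-0.2876821.
So α/(1−α) = (-0.2876821)/(-0.5108256) = 0.5631709, and α = 0.5631709/1.5631709 ≈ 0.3603.

α ≈ 0.3603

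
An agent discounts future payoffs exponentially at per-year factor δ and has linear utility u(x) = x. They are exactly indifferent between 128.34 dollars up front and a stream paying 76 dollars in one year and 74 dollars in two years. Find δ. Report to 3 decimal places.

δ ≈ 0.900

Present value of the stream is 76·δ + 74·δ². Indifference gives 76δ + 74δ² = 128.34.
So 74δ² + 76δ − 128.34 = 0.
By the quadratic formula (taking the positive root), δ = (−76 + √43764.64) / 148 ≈ 0.900.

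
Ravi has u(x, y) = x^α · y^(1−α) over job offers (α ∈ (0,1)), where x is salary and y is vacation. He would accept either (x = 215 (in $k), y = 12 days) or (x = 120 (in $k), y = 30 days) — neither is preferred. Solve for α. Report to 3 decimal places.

Set the two utilities equal: 215^α·12^(1−α) = 120^α·30^(1−α).
Rearrange to (215/120)^α = (30/12)^(1−α) and take logs: α·0.583146 = (1−α)·0.916291.
Thus α·(1.499437) = 0.916291, so α = 0.916291/1.499437 ≈ 0.611.

α ≈ 0.611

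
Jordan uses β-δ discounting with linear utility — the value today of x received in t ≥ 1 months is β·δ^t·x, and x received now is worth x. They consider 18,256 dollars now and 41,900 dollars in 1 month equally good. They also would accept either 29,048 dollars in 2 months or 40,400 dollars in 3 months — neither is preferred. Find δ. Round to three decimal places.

δ ≈ 0.719

Both payoffs in the second observation are in the future, so β drops out: δ^2·29048 = δ^3·40400 ⇒ δ = 29048/40400 = 0.71901.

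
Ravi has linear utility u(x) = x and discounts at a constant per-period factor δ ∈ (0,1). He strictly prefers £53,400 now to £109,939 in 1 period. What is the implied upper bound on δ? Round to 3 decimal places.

δ < 0.486

The preference means 53400 > δ·109939.
So δ < 53400/109939 = 0.48572.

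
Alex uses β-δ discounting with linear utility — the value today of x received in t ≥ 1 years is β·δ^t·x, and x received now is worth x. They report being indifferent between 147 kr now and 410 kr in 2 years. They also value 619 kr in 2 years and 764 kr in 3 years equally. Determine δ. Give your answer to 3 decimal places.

The second indifference involves only future payoffs, so β cancels: β·δ^2·619 = β·δ^3·764, giving δ = 619/764 = 0.81021.

δ ≈ 0.810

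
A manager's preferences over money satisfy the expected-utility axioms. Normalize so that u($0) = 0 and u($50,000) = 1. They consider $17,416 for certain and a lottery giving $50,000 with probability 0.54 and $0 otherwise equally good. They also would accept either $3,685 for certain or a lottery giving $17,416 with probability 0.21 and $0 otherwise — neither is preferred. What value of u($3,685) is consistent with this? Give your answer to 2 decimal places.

From the first indifference, u($17,416) = 0.54·u($50,000) + 0.46·u($0) = 0.54·1 + 0.46·0 = 0.54.
Chaining: u($3,685) = 0.21·0.54 + 0.79·0.00 = 0.1134.

0.11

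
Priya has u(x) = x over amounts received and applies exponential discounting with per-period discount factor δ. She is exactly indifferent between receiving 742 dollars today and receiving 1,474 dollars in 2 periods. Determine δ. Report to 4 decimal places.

δ ≈ 0.7095

Equating discounted utilities: u(742) = δ^2·u(1474) ⇒ δ^2 = u(742)/u(1474).
With u(x) = x: δ^2 = 742/1474 = 0.50339.
So δ = 0.50339^(1/2) ≈ 0.7095.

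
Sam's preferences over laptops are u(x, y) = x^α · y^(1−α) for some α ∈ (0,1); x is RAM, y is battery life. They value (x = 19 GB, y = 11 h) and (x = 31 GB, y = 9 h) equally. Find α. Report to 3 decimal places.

The Cobb–Douglas utilities coincide, so 19^α·11^(1−α) = 31^α·9^(1−α).
Taking logs: α·ln 19 + (1−α)·ln 11 = α·ln 31 + (1−α)·ln 9, i.e. α·-0.489548 = (1−α)·-0.200671.
Thus α·(-0.690219) = -0.200671, so α = -0.200671/-0.690219 ≈ 0.291.

α ≈ 0.291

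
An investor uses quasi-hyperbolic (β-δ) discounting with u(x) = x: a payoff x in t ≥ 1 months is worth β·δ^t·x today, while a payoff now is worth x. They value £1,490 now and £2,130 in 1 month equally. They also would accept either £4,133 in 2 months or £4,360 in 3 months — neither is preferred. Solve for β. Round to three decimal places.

β ≈ 0.738

Both payoffs in the second observation are in the future, so β drops out: δ^2·4133 = δ^3·4360 ⇒ δ = 4133/4360 = 0.94794.
The first indifference: 1490 = β·δ·2130, so β = 1490/(δ·2130) = 1490/(0.94794·2130) ≈ 0.738.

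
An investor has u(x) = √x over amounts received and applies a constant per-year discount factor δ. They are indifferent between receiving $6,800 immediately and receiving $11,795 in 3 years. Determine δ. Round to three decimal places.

Equating discounted utilities: u(6800) = δ^3·u(11795) ⇒ δ^3 = u(6800)/u(11795).
Since u(x) = √x, δ^3 = √(6800/11795) = 0.75929.
Hence δ = (0.75929)^(1/3) = 0.91229.

δ ≈ 0.912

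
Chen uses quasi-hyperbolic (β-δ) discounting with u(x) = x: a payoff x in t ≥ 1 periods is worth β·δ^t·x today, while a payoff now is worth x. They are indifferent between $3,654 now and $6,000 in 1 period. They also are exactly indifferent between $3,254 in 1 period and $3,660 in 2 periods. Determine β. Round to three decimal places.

The second indifference involves only future payoffs, so β cancels: β·δ^1·3254 = β·δ^2·3660, giving δ = 3254/3660 = 0.88907.
Now use the now-vs-future pair: 3654 = β·δ·6000 gives β = 3654/(0.88907·6000) ≈ 0.685.

β ≈ 0.685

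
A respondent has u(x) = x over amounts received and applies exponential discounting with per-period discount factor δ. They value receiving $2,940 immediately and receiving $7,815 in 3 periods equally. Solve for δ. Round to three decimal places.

Equating discounted utilities: u(2940) = δ^3·u(7815) ⇒ δ^3 = u(2940)/u(7815).
With u(x) = x: δ^3 = 2940/7815 = 0.37620.
Hence δ = (0.37620)^(1/3) = 0.72189.

δ ≈ 0.722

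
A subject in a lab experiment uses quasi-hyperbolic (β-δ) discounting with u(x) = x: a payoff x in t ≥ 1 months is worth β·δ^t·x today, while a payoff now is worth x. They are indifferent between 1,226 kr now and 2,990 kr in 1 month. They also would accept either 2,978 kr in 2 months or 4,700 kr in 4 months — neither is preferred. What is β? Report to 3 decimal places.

β ≈ 0.515

From the later pair, β·δ^2·2978 = β·δ^4·4700; dividing through, δ^2 = 2978/4700 = 0.63362, so δ = 0.79600.
Now use the now-vs-future pair: 1226 = β·δ·2990 gives β = 1226/(0.79600·2990) ≈ 0.515.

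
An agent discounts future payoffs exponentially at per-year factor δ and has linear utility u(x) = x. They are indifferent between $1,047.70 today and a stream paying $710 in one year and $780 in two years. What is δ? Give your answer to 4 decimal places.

δ ≈ 0.7900

The stream is worth 710δ + 780δ² today, so 710δ + 780δ² = 1047.70.
So 780δ² + 710δ − 1047.70 = 0.
The positive root is δ = [−710 + √(710² + 4·780·1047.70)] / (2·780) = (−710 + 1942.402)/1560 ≈ 0.7900.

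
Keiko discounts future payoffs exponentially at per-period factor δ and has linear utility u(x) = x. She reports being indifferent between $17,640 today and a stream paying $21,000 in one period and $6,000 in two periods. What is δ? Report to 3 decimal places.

δ ≈ 0.700

The stream is worth 21000δ + 6000δ² today, so 21000δ + 6000δ² = 17640.
So 6000δ² + 21000δ − 17640 = 0.
δ = (−21000 + √(21000² + 4·6000·17640)) / (2·6000) = (−21000 + √864360000.00) / 12000 ≈ 0.700.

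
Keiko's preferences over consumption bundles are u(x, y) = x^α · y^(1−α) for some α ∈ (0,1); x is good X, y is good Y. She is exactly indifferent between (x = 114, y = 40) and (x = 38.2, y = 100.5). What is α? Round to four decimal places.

Set the two utilities equal: 114^α·40^(1−α) = 38.2^α·100.5^(1−α).
Taking logs: α·ln 114 + (1−α)·ln 40 = α·ln 38.2 + (1−α)·ln 100.5, i.e. α·1.0933629 = (1−α)·0.9212783.
Thus α·(2.0146412) = 0.9212783, so α = 0.9212783/2.0146412 ≈ 0.4573.

α ≈ 0.4573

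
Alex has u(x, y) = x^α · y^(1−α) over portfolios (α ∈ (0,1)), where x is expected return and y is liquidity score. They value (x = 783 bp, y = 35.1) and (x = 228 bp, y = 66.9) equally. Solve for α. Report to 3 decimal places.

Set the two utilities equal: 783^α·35.1^(1−α) = 228^α·66.9^(1−α).
Rearrange to (783/228)^α = (66.9/35.1)^(1−α) and take logs: α·1.233787 = (1−α)·0.644998.
With A = 1.233787 and B = 0.644998: α·A = (1−α)·B, so α = B/(A+B) = 0.644998/1.878785 ≈ 0.343.

α ≈ 0.343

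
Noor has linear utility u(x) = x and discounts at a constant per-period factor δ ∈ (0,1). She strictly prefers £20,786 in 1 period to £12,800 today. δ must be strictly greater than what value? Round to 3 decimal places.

δ > 0.616

Under u(x) = x this choice says 12800 < δ·20786.
So δ > 12800/20786 = 0.61580.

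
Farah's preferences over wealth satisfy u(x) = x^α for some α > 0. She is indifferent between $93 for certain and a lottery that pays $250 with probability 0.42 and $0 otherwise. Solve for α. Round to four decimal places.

α ≈ 0.8773

EU(lottery) = 0.42·250^α + 0.58·0 = 0.42·250^α.
Setting u(93) equal to that: 93^α = 0.42·250^α ⇒ (93/250)^α = 0.42.
Take logs: α = ln 0.42 / ln(93/250) ≈ 0.877272.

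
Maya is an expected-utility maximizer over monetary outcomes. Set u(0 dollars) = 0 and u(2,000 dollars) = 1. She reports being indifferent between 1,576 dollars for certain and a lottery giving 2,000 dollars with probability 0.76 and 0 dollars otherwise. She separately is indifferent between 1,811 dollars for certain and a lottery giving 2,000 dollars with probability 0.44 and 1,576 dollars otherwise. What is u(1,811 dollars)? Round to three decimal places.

The first gamble pins u(1,576 dollars): it must equal 0.76·1 + 0.24·0 = 0.76.
Then u(1,811 dollars) = 0.44·u(2,000 dollars) + 0.56·u(1,576 dollars) = 0.44·1.00 + 0.56·0.76 = 0.8656.

0.866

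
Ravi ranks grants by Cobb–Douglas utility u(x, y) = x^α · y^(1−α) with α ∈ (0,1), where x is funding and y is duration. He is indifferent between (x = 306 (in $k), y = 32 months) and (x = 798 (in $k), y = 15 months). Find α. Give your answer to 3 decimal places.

The Cobb–Douglas utilities coincide, so 306^α·32^(1−α) = 798^α·15^(1−α).
(306/798)^α = (15/32)^(1−α); take logs: α·ln(306/798) = (1−α)·ln(15/32), i.e. α·-0.958523 = (1−α)·-0.757686.
Thus α·(-1.716209) = -0.757686, so α = -0.757686/-1.716209 ≈ 0.441.

α ≈ 0.441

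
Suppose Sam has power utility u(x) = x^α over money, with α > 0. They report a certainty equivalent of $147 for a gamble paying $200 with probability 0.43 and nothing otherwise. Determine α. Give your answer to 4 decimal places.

EU(lottery) = 0.43·200^α + 0.57·0 = 0.43·200^α.
Setting u(147) equal to that: 147^α = 0.43·200^α ⇒ (147/200)^α = 0.43.
Take logs: α = ln 0.43 / ln(147/200) ≈ 2.741188.

α ≈ 2.7412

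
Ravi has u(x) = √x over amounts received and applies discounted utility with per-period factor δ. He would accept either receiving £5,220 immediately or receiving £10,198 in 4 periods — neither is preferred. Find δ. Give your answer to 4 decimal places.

Indifference means u(5220) = δ^4 · u(10198), so δ^4 = u(5220)/u(10198).
Since u(x) = √x, δ^4 = √(5220/10198) = 0.71545.
Hence δ = (0.71545)^(1/4) = 0.919696.

δ ≈ 0.9197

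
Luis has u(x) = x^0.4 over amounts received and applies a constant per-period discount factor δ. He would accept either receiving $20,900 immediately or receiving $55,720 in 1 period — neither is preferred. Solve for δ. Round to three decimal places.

Equating discounted utilities: u(20900) = δ·u(55720) ⇒ δ = u(20900)/u(55720).
With u(x) = x^0.4: δ = 20900^0.4/55720^0.4 = (20900/55720)^0.4 = 0.67554.

δ ≈ 0.676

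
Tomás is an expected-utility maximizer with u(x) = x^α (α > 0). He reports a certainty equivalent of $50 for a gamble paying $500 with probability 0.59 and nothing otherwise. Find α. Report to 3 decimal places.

The lottery's expected utility is 0.59·u(500) + 0.41·u(0) = 0.59·500^α (since u(0) = 0 for α > 0).
Equating: 50^α = 0.59·500^α, i.e. 0.1000^α = 0.59.
Take logs: α = ln 0.59 / ln(50/500) ≈ 0.22915.

α ≈ 0.229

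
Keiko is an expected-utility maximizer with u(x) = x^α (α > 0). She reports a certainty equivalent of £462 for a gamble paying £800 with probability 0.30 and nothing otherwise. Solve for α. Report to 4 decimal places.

α ≈ 2.1928

The lottery's expected utility is 0.30·u(800) + 0.70·u(0) = 0.30·800^α (since u(0) = 0 for α > 0).
Setting u(462) equal to that: 462^α = 0.30·800^α ⇒ (462/800)^α = 0.30.
Taking logs: α·ln(462/800) = ln(0.30), so α = -1.2039728 / -0.5490468 ≈ 2.1928.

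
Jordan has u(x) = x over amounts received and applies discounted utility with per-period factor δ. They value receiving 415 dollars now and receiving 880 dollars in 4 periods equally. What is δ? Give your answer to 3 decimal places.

The payoff in 4 periods is discounted by δ^4, so u(415) = δ^4·u(880) and δ^4 = u(415)/u(880).
With u(x) = x: δ^4 = 415/880 = 0.47159.
Hence δ = (0.47159)^(1/4) = 0.82869.

δ ≈ 0.829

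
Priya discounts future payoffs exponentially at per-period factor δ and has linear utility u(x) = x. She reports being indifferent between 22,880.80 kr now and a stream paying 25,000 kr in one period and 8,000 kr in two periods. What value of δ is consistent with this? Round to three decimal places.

δ ≈ 0.740

Equating present values: 22880.80 = 25000δ + 8000δ².
Rearranged: 8000δ² + 25000δ − 22880.80 = 0.
The positive root is δ = [−25000 + √(25000² + 4·8000·22880.80)] / (2·8000) = (−25000 + 36840.000)/16000 ≈ 0.740.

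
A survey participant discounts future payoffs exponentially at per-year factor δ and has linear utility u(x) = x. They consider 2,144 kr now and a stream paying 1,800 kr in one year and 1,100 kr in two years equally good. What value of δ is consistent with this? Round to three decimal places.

δ ≈ 0.800

The stream is worth 1800δ + 1100δ² today, so 1800δ + 1100δ² = 2144.
Rearranged: 1100δ² + 1800δ − 2144 = 0.
By the quadratic formula (taking the positive root), δ = (−1800 + √12673600.00) / 2200 ≈ 0.800.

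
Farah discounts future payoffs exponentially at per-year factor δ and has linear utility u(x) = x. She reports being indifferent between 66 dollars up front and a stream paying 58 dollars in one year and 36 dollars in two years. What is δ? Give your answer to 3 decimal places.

Equating present values: 66 = 58δ + 36δ².
So 36δ² + 58δ − 66 = 0.
By the quadratic formula (taking the positive root), δ = (−58 + √12868.00) / 72 ≈ 0.770.

δ ≈ 0.770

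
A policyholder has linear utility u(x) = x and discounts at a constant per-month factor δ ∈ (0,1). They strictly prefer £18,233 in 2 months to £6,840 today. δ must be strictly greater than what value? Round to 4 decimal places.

δ > 0.6125

Comparing present values: 6840 < δ^2·18233.
Hence δ^2 > 6840/18233 = 0.37514, and x ↦ x^(1/2) is increasing on (0,∞).
δ > 0.37514^(1/2) = 0.6125.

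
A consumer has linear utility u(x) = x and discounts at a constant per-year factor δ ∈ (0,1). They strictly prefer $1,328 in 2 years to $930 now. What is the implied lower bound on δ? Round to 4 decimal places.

δ > 0.8368

Comparing present values: 930 < δ^2·1328.
Hence δ^2 > 930/1328 = 0.70030, and x ↦ x^(1/2) is increasing on (0,∞).
δ > 0.70030^(1/2) = 0.8368.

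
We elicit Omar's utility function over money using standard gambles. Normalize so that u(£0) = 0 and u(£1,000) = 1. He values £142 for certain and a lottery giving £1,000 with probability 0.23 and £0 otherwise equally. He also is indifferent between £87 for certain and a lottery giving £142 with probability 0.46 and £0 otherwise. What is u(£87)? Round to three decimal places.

0.106

First, u(£142) = 0.23·u(£1,000) + 0.77·u(£0) = 0.23.
Then u(£87) = 0.46·u(£142) + 0.54·u(£0) = 0.46·0.23 + 0.54·0.00 = 0.1058.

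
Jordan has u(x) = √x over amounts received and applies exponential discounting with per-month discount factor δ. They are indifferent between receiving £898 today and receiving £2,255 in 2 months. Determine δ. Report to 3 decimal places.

Indifference means u(898) = δ^2 · u(2255), so δ^2 = u(898)/u(2255).
Since u(x) = √x, δ^2 = √(898/2255) = 0.63105.
Taking the square root: δ = 0.63105^(1/2) ≈ 0.794.

δ ≈ 0.794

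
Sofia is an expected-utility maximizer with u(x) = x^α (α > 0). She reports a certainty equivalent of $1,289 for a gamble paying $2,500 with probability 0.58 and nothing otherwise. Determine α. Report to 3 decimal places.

α ≈ 0.822

Since u(0) = 0, the lottery's EU is 0.58·2500^α.
Equating: 1289^α = 0.58·2500^α, i.e. 0.5156^α = 0.58.
Taking logs: α·ln(1289/2500) = ln(0.58), so α = -0.544727 / -0.662424 ≈ 0.822.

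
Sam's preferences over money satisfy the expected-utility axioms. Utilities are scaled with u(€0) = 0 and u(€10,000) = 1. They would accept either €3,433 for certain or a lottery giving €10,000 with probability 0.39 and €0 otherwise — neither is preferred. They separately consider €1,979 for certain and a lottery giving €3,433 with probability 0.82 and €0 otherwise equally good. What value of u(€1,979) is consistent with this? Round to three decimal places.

First, u(€3,433) = 0.39·u(€10,000) + 0.61·u(€0) = 0.39.
Chaining: u(€1,979) = 0.82·0.39 + 0.18·0.00 = 0.3198.

0.320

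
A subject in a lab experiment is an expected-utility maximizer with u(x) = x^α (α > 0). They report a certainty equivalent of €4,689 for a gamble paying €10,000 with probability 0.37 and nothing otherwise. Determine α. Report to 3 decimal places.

α ≈ 1.313

Since u(0) = 0, the lottery's EU is 0.37·10000^α.
Indifference: 4689^α = 0.37·10000^α, so (4689/10000)^α = 0.37.
Taking logs: α·ln(4689/10000) = ln(0.37), so α = -0.994252 / -0.757366 ≈ 1.313.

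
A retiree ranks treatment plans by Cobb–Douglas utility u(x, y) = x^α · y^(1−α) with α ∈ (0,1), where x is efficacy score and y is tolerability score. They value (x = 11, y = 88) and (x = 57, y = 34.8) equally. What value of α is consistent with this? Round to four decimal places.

The Cobb–Douglas utilities coincide, so 11^α·88^(1−α) = 57^α·34.8^(1−α).
Taking logs: α·ln 11 + (1−α)·ln 88 = α·ln 57 + (1−α)·ln 34.8, i.e. α·-1.6451560 = (1−α)·-0.9277194.
With A = -1.6451560 and B = -0.9277194: α·A = (1−α)·B, so α = B/(A+B) = -0.9277194/-2.5728754 ≈ 0.3606.

α ≈ 0.3606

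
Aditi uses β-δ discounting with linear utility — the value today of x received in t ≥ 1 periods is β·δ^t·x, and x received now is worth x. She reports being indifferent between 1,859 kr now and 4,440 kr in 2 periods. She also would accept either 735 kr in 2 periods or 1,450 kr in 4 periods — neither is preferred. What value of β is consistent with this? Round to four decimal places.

β ≈ 0.8260

The second indifference involves only future payoffs, so β cancels: β·δ^2·735 = β·δ^4·1450, giving δ^2 = 735/1450 = 0.50690, so δ = 0.71197.
Substituting δ into 1859 = β·δ^2·4440: β = 1859/(2250.621) ≈ 0.8260.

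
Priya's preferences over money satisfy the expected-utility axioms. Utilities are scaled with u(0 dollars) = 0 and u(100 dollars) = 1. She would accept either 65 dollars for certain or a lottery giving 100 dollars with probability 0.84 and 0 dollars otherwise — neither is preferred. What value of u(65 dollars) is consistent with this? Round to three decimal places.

By the standard-gamble method, u(65 dollars) is just the indifference probability on the best outcome: 0.84.

0.840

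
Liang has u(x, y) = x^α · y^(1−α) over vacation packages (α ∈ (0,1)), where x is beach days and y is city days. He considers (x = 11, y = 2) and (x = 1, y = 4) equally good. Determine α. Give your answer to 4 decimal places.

Set the two utilities equal: 11^α·2^(1−α) = 1^α·4^(1−α).
Rearrange to (11/1)^α = (4/2)^(1−α) and take logs: α·2.3978953 = (1−α)·0.6931472.
With A = 2.3978953 and B = 0.6931472: α·A = (1−α)·B, so α = B/(A+B) = 0.6931472/3.0910425 ≈ 0.2242.

α ≈ 0.2242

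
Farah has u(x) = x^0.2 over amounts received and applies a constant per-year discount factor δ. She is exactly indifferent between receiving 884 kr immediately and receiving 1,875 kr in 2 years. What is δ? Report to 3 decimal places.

δ ≈ 0.928

The payoff in 2 years is discounted by δ^2, so u(884) = δ^2·u(1875) and δ^2 = u(884)/u(1875).
Since u(x) = x^0.2, δ^2 = (884/1875)^0.2 = 0.47147^0.2 = 0.86038.
Hence δ = (0.86038)^(1/2) = 0.92757.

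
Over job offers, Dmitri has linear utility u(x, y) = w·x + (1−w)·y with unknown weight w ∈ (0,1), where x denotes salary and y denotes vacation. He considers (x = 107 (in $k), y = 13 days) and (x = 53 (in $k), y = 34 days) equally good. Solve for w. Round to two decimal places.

Indifference: w·107 + (1−w)·13 = w·53 + (1−w)·34.
w·(107−53) = (1−w)·(34−13), i.e. w·54 = (1−w)·21.
The marginal rate of substitution is 21/54, so w = 21/(54+21) = 0.28.

w = 0.28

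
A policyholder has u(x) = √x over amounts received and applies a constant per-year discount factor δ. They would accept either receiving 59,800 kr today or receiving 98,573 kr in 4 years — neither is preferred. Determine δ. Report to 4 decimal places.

δ ≈ 0.9394

Equating discounted utilities: u(59800) = δ^4·u(98573) ⇒ δ^4 = u(59800)/u(98573).
With u(x) = √x: δ^4 = √59800/√98573 = √(59800/98573) = 0.77888.
Hence δ = (0.77888)^(1/4) = 0.939438.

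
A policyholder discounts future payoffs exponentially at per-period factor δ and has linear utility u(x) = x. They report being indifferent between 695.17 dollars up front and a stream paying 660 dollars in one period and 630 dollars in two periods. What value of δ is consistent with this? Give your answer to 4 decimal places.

Equating present values: 695.17 = 660δ + 630δ².
Rearranged: 630δ² + 660δ − 695.17 = 0.
By the quadratic formula (taking the positive root), δ = (−660 + √2187428.40) / 1260 ≈ 0.6500.

δ ≈ 0.6500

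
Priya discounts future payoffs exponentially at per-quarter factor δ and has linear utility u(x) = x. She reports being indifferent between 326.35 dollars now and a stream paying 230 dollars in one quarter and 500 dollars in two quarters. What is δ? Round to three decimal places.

Equating present values: 326.35 = 230δ + 500δ².
So 500δ² + 230δ − 326.35 = 0.
The positive root is δ = [−230 + √(230² + 4·500·326.35)] / (2·500) = (−230 + 840.000)/1000 ≈ 0.610.

δ ≈ 0.610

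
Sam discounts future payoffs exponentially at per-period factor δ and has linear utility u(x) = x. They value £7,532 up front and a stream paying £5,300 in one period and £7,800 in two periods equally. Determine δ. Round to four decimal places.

δ ≈ 0.7000

Present value of the stream is 5300·δ + 7800·δ². Indifference gives 5300δ + 7800δ² = 7532.
Rearranged: 7800δ² + 5300δ − 7532 = 0.
By the quadratic formula (taking the positive root), δ = (−5300 + √263088400.00) / 15600 ≈ 0.7000.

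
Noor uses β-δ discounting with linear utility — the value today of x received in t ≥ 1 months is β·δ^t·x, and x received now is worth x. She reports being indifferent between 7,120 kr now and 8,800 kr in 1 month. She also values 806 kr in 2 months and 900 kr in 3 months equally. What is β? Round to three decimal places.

β ≈ 0.903

Both payoffs in the second observation are in the future, so β drops out: δ^2·806 = δ^3·900 ⇒ δ = 806/900 = 0.89556.
Substituting δ into 7120 = β·δ·8800: β = 7120/(7880.889) ≈ 0.903.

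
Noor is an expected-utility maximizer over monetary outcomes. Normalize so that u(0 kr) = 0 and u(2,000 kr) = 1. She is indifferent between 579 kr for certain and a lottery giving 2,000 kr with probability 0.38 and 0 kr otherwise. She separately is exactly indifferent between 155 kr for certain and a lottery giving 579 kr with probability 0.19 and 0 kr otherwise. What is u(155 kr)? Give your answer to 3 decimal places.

0.072

First, u(579 kr) = 0.38·u(2,000 kr) + 0.62·u(0 kr) = 0.38.
Chaining: u(155 kr) = 0.19·0.38 + 0.81·0.00 = 0.0722.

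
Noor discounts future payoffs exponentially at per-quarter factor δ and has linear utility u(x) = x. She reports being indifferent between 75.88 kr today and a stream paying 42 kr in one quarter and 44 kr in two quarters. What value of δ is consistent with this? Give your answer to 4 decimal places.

δ ≈ 0.9200

Present value of the stream is 42·δ + 44·δ². Indifference gives 42δ + 44δ² = 75.88.
So 44δ² + 42δ − 75.88 = 0.
The positive root is δ = [−42 + √(42² + 4·44·75.88)] / (2·44) = (−42 + 122.959)/88 ≈ 0.9200.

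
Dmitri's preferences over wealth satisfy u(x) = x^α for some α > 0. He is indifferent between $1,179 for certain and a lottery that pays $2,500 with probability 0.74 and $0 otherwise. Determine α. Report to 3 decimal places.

α ≈ 0.401

EU(lottery) = 0.74·2500^α + 0.26·0 = 0.74·2500^α.
Equating: 1179^α = 0.74·2500^α, i.e. 0.4716^α = 0.74.
Take logs: α = ln 0.74 / ln(1179/2500) ≈ 0.40061.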